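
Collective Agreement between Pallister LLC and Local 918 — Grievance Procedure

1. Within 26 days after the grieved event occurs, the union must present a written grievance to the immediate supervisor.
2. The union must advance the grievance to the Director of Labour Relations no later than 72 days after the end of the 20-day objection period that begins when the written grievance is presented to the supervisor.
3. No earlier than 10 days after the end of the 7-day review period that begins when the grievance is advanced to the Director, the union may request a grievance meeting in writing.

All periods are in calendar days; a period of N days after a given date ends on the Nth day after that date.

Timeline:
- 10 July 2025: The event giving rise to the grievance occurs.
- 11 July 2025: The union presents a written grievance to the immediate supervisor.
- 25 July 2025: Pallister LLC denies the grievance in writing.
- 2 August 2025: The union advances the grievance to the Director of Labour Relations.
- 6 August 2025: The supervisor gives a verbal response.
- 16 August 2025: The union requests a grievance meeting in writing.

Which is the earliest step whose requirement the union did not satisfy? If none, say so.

Step 3

(1) due by 10 July 2025 + 26 days = 5 August 2025; completed 11 July 2025, before the deadline.
(2) due by 31 July 2025 + 72 days = 11 October 2025; done 2 August 2025 — timely.
(3) permitted from 9 August 2025 + 10 days = 19 August 2025 onward; 16 August 2025 is 3 days before the earliest permitted date.
That is the first point of non-compliance.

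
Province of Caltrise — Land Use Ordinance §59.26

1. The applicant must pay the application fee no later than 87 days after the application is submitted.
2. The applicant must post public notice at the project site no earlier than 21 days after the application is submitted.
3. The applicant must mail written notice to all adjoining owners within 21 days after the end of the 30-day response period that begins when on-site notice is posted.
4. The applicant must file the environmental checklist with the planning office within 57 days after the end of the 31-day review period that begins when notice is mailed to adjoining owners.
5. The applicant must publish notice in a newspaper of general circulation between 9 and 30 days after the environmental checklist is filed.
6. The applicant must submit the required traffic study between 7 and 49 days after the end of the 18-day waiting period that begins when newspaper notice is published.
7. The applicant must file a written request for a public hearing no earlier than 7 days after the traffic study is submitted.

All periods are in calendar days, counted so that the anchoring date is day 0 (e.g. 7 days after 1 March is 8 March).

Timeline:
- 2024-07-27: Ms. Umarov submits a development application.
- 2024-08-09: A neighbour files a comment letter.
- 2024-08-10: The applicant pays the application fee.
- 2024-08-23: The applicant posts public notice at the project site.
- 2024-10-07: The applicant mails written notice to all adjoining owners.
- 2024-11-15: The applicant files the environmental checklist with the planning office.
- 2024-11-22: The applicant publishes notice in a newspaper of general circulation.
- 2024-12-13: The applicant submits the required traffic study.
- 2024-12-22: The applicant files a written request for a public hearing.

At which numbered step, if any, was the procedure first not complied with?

Step 5

(1) due by 2024-07-27 + 87 days = 2024-10-22; completed 2024-08-10, before the deadline.
(2) permitted from 2024-07-27 + 21 days = 2024-08-17 onward; done 2024-08-23, after the minimum wait.
(3) due by 2024-09-22 + 21 days = 2024-10-13; done 2024-10-07 — timely.
(4) due by 2024-11-07 + 57 days = 2025-01-03; done 2024-11-15 — timely.
(5) the permitted window runs from 2024-11-15 + 9 = 2024-11-24 to 2024-11-15 + 30 = 2024-12-15; 2024-11-22 is 2 days too early.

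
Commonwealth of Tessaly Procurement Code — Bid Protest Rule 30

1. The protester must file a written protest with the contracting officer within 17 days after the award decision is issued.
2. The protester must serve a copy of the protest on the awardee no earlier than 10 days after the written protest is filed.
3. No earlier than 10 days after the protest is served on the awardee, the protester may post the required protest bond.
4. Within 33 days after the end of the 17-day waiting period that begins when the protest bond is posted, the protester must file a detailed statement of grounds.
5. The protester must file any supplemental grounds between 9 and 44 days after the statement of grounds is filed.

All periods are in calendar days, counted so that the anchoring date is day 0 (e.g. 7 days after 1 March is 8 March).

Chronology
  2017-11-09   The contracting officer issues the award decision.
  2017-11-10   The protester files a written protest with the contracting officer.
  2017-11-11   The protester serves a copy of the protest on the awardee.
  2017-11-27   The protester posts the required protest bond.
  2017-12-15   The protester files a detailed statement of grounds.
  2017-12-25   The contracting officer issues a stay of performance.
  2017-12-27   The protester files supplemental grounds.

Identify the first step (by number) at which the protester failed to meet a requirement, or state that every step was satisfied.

(1) due by 2017-11-09 + 17 days = 2017-11-26; done 2017-11-10 — timely.
(2) permitted from 2017-11-10 + 10 days = 2017-11-20 onward; acted on 2017-11-11, 9 days prematurely.
No need to go further; step 2 was not satisfied.

Step 2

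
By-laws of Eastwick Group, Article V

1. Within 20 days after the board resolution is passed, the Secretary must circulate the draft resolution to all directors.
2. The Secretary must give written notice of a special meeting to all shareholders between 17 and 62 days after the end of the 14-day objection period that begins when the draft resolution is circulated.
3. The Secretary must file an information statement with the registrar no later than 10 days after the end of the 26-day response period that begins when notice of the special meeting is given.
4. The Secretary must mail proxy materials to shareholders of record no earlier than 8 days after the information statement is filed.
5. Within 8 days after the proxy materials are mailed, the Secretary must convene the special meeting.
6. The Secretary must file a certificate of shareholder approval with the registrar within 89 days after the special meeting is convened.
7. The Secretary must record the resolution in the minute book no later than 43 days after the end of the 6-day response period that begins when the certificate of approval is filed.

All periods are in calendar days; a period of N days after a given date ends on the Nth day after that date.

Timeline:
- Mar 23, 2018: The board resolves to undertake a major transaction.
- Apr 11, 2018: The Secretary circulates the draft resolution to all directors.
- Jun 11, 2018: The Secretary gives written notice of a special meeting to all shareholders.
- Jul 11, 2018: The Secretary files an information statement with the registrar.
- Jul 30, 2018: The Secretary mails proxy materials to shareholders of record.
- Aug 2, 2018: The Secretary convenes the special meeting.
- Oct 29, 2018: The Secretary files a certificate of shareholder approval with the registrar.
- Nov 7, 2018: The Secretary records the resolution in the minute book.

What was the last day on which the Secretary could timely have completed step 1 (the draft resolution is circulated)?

Step 1 runs from Mar 23, 2018, when the board resolution is passed. 20 days after Mar 23, 2018 is Apr 12, 2018.

Apr 12, 2018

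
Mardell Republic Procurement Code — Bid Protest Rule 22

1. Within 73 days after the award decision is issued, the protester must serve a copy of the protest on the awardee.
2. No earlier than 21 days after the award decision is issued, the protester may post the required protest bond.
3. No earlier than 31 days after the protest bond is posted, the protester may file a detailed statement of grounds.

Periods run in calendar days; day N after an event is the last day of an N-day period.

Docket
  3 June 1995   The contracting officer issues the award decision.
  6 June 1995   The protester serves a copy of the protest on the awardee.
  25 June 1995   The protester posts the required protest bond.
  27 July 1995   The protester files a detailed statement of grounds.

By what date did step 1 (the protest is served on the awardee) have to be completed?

15 August 1995

Step 1 runs from 3 June 1995, when the award decision is issued. 73 days after 3 June 1995 is 15 August 1995.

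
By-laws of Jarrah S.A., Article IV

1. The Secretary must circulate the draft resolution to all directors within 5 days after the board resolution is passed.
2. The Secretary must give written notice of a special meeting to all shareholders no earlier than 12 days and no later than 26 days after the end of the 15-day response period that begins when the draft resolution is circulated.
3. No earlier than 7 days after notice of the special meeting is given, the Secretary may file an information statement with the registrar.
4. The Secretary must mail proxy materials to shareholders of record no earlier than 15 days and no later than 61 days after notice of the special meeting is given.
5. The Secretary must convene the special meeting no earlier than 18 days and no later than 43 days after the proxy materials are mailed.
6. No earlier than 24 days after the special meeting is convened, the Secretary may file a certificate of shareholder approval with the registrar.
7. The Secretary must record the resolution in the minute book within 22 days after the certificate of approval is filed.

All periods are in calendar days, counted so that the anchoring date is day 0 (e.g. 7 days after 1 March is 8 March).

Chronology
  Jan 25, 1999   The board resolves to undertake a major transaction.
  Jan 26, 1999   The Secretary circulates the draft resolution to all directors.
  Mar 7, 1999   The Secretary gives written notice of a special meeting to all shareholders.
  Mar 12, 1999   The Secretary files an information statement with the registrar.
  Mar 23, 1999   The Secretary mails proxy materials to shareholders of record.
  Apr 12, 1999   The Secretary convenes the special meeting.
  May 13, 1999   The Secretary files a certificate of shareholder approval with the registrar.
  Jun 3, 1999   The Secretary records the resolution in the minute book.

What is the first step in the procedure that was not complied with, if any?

Step 3

(1) due by Jan 25, 1999 + 5 days = Jan 30, 1999; completed Jan 26, 1999, before the deadline.
(2) the permitted window runs from Feb 10, 1999 + 12 = Feb 22, 1999 to Feb 10, 1999 + 26 = Mar 8, 1999; done Mar 7, 1999, which is between those dates.
(3) permitted from Mar 7, 1999 + 7 days = Mar 14, 1999 onward; acted on Mar 12, 1999, 2 days prematurely.
The procedure was therefore not followed at step 3.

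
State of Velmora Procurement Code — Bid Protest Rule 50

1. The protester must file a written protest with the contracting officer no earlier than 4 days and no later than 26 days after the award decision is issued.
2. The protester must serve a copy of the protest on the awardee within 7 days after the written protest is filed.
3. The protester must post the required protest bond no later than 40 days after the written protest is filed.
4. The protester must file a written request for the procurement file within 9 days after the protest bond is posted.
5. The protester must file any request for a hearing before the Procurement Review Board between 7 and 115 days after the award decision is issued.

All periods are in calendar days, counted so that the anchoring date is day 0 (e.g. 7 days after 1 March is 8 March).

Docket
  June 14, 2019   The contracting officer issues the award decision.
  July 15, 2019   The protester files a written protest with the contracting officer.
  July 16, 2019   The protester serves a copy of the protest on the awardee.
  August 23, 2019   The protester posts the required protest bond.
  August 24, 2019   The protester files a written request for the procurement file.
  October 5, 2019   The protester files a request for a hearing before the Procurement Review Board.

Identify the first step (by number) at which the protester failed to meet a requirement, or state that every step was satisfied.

Step 1: the window is 4–26 days after June 14, 2019 (when the award decision is issued), so June 18, 2019 through July 10, 2019; July 15, 2019 is 5 days past the end of the window.

Step 1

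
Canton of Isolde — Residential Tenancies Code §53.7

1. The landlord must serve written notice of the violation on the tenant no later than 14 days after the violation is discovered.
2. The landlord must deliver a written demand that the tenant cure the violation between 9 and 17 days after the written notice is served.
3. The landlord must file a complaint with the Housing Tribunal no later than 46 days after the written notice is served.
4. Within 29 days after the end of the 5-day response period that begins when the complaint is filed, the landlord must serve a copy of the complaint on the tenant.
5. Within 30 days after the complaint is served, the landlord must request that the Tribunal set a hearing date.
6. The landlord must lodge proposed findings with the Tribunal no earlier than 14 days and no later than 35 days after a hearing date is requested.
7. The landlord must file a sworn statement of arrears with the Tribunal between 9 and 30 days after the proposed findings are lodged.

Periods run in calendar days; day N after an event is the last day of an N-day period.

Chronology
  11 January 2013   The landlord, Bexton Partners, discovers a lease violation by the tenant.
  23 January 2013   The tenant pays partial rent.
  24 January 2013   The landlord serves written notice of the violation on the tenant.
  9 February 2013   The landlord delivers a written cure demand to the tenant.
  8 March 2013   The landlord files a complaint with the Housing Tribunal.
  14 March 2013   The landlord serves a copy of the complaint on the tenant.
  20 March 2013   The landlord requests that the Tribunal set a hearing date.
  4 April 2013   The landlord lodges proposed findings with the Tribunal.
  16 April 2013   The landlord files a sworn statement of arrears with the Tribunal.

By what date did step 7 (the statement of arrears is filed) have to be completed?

Step 7 runs from 4 April 2013, when the proposed findings are lodged. The window is 9–30 days after 4 April 2013; it closes on 4 May 2013.

4 May 2013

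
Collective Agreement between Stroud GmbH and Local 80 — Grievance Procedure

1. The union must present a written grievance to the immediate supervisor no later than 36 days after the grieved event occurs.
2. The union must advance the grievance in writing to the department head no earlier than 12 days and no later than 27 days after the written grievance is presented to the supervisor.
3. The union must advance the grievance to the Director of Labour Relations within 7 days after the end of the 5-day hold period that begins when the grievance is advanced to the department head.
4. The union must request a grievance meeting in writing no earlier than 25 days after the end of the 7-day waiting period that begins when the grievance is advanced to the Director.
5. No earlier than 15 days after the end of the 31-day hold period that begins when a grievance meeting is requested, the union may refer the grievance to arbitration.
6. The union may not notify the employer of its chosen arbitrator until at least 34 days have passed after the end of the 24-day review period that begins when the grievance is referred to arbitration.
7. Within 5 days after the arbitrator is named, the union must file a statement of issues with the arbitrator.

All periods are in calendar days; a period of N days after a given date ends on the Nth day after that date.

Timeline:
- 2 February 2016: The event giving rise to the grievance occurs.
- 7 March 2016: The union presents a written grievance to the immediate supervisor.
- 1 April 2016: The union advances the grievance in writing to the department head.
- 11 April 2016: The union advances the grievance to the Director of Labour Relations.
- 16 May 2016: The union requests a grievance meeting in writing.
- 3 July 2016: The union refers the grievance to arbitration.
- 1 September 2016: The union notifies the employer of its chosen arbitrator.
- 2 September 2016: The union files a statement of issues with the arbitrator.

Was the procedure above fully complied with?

Step 1 — counting 36 days from 2 February 2016 (when the grieved event occurs) gives a deadline of 9 March 2016; completed 7 March 2016, before the deadline.
Step 2 — 12 and 27 days from 7 March 2016 (when the written grievance is presented to the supervisor) are 19 March 2016 and 3 April 2016 respectively; done 1 April 2016, which is between those dates.
Step 3 — counting 7 days from 6 April 2016 (end of the 5-day hold period, which began when the grievance is advanced to the department head on 1 April 2016) gives a deadline of 13 April 2016; done 11 April 2016 — timely.
Step 4 — must wait 25 days from 18 April 2016 (end of the 7-day waiting period, which began when the grievance is advanced to the Director on 11 April 2016), so not before 13 May 2016; done 16 May 2016, after the minimum wait.
Step 5 — must wait 15 days from 16 June 2016 (end of the 31-day hold period, which began when a grievance meeting is requested on 16 May 2016), so not before 1 July 2016; done 3 July 2016 — permitted.
Step 6 — must wait 34 days from 27 July 2016 (end of the 24-day review period, which began when the grievance is referred to arbitration on 3 July 2016), so not before 30 August 2016; 1 September 2016 is on or after that date.
Step 7 — counting 5 days from 1 September 2016 (when the arbitrator is named) gives a deadline of 6 September 2016; done 2 September 2016 — timely.

Yes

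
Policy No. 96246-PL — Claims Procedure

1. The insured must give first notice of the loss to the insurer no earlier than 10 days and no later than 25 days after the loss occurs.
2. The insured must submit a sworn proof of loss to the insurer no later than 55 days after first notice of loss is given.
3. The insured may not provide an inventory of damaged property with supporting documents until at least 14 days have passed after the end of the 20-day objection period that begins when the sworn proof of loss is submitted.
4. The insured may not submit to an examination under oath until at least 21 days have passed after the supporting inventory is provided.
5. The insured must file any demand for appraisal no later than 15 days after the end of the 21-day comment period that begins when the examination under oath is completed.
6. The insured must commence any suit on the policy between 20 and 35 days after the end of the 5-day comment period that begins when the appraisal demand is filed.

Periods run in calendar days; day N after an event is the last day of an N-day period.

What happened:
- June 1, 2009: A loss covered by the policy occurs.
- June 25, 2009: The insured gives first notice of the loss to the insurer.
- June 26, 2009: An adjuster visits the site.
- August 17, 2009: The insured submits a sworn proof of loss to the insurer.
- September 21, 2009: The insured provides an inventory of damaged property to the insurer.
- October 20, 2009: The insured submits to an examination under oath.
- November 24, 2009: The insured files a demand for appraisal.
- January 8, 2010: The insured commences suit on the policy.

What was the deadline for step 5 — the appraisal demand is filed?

The examination under oath is completed on October 20, 2009; the 21-day comment period therefore ends November 10, 2009, and step 5 runs from that date. 15 days after November 10, 2009 is November 25, 2009.

November 25, 2009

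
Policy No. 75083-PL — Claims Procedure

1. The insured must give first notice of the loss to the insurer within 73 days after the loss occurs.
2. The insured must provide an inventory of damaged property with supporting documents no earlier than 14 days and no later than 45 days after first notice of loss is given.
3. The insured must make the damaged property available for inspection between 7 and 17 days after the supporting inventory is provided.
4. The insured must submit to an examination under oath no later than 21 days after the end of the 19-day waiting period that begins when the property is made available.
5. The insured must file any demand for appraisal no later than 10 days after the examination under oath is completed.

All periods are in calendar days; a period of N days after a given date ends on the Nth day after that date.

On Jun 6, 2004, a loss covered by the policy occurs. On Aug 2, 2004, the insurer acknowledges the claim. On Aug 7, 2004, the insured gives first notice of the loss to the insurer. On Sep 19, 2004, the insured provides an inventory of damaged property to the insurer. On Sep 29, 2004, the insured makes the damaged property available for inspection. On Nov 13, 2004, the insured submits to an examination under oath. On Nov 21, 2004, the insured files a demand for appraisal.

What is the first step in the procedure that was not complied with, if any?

(1) due by Jun 6, 2004 + 73 days = Aug 18, 2004; Aug 7, 2004 is within that limit.
(2) the permitted window runs from Aug 7, 2004 + 14 = Aug 21, 2004 to Aug 7, 2004 + 45 = Sep 21, 2004; Sep 19, 2004 falls inside that range.
(3) the permitted window runs from Sep 19, 2004 + 7 = Sep 26, 2004 to Sep 19, 2004 + 17 = Oct 6, 2004; done Sep 29, 2004, which is between those dates.
(4) due by Oct 18, 2004 + 21 days = Nov 8, 2004; done Nov 13, 2004 — 5 days late.

Step 4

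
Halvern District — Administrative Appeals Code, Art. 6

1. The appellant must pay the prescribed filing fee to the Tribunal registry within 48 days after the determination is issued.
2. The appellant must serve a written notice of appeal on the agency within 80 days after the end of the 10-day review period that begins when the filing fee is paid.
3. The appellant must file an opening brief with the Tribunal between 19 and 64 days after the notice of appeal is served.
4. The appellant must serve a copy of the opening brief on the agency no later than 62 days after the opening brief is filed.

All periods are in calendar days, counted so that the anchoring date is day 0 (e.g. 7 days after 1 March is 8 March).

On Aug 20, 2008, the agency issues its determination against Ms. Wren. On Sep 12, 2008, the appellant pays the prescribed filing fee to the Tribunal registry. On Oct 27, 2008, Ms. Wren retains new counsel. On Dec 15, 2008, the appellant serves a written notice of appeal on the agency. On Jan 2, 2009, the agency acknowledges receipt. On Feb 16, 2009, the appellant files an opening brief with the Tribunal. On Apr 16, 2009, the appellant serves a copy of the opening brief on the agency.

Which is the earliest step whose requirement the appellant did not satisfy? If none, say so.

Step 2

Step 1 — counting 48 days from Aug 20, 2008 (when the determination is issued) gives a deadline of Oct 7, 2008; done Sep 12, 2008 — timely.
Step 2 — counting 80 days from Sep 22, 2008 (end of the 10-day review period, which began when the filing fee is paid on Sep 12, 2008) gives a deadline of Dec 11, 2008; Dec 15, 2008 misses that deadline by 4 days.
That is the first point of non-compliance.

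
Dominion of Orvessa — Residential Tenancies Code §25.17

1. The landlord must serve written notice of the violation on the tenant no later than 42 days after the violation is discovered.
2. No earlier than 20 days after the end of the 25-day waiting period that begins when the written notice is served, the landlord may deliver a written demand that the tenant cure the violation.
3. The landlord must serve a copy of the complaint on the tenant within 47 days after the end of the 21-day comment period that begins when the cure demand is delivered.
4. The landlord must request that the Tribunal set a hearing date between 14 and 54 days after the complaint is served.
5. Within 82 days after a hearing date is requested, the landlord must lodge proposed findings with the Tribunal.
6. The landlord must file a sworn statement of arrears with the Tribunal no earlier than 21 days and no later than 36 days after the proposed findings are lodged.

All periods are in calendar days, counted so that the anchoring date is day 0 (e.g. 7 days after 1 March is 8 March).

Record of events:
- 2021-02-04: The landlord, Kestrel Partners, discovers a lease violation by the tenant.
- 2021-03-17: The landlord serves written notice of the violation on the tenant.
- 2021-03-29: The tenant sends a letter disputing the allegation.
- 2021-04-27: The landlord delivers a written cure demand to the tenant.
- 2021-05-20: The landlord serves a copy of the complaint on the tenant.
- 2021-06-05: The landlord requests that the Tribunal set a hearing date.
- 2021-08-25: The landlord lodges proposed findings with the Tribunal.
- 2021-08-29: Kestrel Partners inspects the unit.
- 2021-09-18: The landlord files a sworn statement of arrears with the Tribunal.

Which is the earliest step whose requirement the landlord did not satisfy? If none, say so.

Step 1 — counting 42 days from 2021-02-04 (when the violation is discovered) gives a deadline of 2021-03-18; done 2021-03-17 — timely.
Step 2 — must wait 20 days from 2021-04-11 (end of the 25-day waiting period, which began when the written notice is served on 2021-03-17), so not before 2021-05-01; acted on 2021-04-27, 4 days prematurely.
The analysis stops there.

Step 2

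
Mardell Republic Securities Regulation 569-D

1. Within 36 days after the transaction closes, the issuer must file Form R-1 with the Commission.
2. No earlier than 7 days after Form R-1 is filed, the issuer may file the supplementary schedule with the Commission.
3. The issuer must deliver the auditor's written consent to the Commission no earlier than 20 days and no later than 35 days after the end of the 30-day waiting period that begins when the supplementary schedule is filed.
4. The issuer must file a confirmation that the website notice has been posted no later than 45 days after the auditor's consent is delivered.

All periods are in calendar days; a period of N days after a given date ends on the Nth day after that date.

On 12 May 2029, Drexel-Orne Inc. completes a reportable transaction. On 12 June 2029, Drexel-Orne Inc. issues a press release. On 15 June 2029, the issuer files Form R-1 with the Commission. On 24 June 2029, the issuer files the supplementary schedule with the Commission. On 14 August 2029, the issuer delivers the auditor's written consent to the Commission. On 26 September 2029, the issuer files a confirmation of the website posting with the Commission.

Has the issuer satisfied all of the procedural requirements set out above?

Step 1 — counting 36 days from 12 May 2029 (when the transaction closes) gives a deadline of 17 June 2029; 15 June 2029 is within that limit.
Step 2 — must wait 7 days from 15 June 2029 (when Form R-1 is filed), so not before 22 June 2029; done 24 June 2029 — permitted.
Step 3 — 20 and 35 days from 24 July 2029 (end of the 30-day waiting period, which began when the supplementary schedule is filed on 24 June 2029) are 13 August 2029 and 28 August 2029 respectively; 14 August 2029 falls inside that range.
Step 4 — counting 45 days from 14 August 2029 (when the auditor's consent is delivered) gives a deadline of 28 September 2029; completed 26 September 2029, before the deadline.

Yes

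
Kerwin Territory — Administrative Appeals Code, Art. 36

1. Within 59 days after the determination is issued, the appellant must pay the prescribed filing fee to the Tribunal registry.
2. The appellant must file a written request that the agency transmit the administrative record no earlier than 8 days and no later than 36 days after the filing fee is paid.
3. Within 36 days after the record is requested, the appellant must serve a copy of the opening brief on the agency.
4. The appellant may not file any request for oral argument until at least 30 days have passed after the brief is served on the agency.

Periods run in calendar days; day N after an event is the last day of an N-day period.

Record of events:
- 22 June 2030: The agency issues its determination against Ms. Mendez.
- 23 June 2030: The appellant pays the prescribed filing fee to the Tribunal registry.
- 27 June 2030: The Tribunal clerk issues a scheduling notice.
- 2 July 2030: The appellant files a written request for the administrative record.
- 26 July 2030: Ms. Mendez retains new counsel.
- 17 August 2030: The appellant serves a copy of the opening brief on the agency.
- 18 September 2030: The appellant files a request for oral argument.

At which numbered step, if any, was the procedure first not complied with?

Step 1 — counting 59 days from 22 June 2030 (when the determination is issued) gives a deadline of 20 August 2030; completed 23 June 2030, before the deadline.
Step 2 — 8 and 36 days from 23 June 2030 (when the filing fee is paid) are 1 July 2030 and 29 July 2030 respectively; done 2 July 2030, which is between those dates.
Step 3 — counting 36 days from 2 July 2030 (when the record is requested) gives a deadline of 7 August 2030; not done until 17 August 2030, 10 days after the deadline.

Step 3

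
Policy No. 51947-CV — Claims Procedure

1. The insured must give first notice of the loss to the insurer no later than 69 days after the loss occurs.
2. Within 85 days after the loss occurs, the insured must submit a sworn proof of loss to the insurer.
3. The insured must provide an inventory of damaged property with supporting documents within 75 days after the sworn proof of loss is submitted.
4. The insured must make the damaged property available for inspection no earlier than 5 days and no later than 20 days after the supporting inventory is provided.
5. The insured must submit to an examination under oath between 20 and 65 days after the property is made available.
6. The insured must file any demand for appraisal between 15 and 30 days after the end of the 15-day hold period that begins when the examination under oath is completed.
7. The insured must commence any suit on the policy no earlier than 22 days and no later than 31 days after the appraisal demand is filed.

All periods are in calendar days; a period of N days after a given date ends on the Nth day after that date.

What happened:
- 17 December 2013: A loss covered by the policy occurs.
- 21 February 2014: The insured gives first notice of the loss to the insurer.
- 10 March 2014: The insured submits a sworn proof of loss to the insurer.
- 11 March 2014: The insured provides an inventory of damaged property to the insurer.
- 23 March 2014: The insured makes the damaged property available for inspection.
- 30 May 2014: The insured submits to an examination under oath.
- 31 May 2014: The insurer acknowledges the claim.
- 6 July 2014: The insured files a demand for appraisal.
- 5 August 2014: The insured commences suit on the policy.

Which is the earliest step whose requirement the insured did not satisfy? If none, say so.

Step 1: 69 days after 17 December 2013 (when the loss occurs) is 24 February 2014; completed 21 February 2014, before the deadline.
Step 2: 85 days after 17 December 2013 (when the loss occurs) is 12 March 2014; completed 10 March 2014, before the deadline.
Step 3: 75 days after 10 March 2014 (when the sworn proof of loss is submitted) is 24 May 2014; completed 11 March 2014, before the deadline.
Step 4: the window is 5–20 days after 11 March 2014 (when the supporting inventory is provided), so 16 March 2014 through 31 March 2014; 23 March 2014 falls inside that range.
Step 5: the window is 20–65 days after 23 March 2014 (when the property is made available), so 12 April 2014 through 27 May 2014; 30 May 2014 is 3 days past the end of the window.
That is the first point of non-compliance.

Step 5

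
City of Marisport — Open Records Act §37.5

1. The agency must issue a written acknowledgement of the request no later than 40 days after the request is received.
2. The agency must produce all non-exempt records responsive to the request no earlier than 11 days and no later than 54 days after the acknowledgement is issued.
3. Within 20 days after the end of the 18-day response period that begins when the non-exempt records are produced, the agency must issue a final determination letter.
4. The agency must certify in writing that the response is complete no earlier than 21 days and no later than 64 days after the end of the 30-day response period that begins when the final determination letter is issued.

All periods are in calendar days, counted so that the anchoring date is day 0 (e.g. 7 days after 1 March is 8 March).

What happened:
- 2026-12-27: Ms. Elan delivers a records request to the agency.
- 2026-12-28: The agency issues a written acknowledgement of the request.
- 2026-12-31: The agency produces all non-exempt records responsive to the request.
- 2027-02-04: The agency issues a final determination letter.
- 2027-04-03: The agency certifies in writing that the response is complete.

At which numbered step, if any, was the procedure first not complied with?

Step 2

(1) due by 2026-12-27 + 40 days = 2027-02-05; completed 2026-12-28, before the deadline.
(2) the permitted window runs from 2026-12-28 + 11 = 2027-01-08 to 2026-12-28 + 54 = 2027-02-20; done 2026-12-31 — 8 days before the window opened.
That is the first point of non-compliance.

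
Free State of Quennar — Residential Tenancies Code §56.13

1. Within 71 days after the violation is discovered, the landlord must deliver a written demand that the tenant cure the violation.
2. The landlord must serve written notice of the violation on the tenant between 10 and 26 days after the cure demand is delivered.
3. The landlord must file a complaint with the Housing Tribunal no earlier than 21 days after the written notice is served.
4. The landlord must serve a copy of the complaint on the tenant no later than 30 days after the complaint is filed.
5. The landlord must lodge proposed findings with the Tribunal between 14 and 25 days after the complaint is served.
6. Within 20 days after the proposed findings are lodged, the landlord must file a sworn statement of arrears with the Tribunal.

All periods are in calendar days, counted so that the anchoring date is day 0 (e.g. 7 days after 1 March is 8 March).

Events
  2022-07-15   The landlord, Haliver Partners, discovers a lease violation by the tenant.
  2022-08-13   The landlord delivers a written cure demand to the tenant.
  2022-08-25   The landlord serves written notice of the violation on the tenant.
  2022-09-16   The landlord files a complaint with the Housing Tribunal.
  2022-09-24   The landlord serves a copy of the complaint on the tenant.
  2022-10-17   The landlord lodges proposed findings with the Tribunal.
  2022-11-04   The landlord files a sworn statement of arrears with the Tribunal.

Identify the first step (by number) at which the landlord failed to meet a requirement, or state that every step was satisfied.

None — every step was satisfied

(1) due by 2022-07-15 + 71 days = 2022-09-24; done 2022-08-13 — timely.
(2) the permitted window runs from 2022-08-13 + 10 = 2022-08-23 to 2022-08-13 + 26 = 2022-09-08; done 2022-08-25 — within the window.
(3) permitted from 2022-08-25 + 21 days = 2022-09-15 onward; done 2022-09-16 — permitted.
(4) due by 2022-09-16 + 30 days = 2022-10-16; 2022-09-24 is within that limit.
(5) the permitted window runs from 2022-09-24 + 14 = 2022-10-08 to 2022-09-24 + 25 = 2022-10-19; done 2022-10-17 — within the window.
(6) due by 2022-10-17 + 20 days = 2022-11-06; done 2022-11-04 — timely.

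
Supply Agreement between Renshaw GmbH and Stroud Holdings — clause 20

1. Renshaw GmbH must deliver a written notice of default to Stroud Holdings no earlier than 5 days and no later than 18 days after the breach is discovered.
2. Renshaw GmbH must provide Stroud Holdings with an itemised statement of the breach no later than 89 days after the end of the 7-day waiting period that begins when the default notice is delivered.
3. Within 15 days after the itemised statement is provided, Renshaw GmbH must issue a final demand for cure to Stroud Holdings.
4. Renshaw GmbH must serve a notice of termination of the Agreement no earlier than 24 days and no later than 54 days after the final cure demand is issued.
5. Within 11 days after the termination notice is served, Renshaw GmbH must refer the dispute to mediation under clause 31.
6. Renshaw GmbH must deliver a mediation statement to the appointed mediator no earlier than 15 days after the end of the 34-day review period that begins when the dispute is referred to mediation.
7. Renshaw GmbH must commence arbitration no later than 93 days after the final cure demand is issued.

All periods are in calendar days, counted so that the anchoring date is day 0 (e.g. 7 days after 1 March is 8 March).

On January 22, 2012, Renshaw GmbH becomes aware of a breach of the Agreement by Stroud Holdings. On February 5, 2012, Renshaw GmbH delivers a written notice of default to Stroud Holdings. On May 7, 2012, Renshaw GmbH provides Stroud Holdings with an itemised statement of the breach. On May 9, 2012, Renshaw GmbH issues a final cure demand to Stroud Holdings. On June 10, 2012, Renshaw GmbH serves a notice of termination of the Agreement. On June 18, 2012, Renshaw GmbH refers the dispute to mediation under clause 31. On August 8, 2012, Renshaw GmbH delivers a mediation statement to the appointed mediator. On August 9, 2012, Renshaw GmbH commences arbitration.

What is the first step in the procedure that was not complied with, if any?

None — every step was satisfied

(1) the permitted window runs from January 22, 2012 + 5 = January 27, 2012 to January 22, 2012 + 18 = February 9, 2012; done February 5, 2012, which is between those dates.
(2) due by February 12, 2012 + 89 days = May 11, 2012; completed May 7, 2012, before the deadline.
(3) due by May 7, 2012 + 15 days = May 22, 2012; May 9, 2012 is within that limit.
(4) the permitted window runs from May 9, 2012 + 24 = June 2, 2012 to May 9, 2012 + 54 = July 2, 2012; June 10, 2012 falls inside that range.
(5) due by June 10, 2012 + 11 days = June 21, 2012; done June 18, 2012 — timely.
(6) permitted from July 22, 2012 + 15 days = August 6, 2012 onward; done August 8, 2012 — permitted.
(7) due by May 9, 2012 + 93 days = August 10, 2012; completed August 9, 2012, before the deadline.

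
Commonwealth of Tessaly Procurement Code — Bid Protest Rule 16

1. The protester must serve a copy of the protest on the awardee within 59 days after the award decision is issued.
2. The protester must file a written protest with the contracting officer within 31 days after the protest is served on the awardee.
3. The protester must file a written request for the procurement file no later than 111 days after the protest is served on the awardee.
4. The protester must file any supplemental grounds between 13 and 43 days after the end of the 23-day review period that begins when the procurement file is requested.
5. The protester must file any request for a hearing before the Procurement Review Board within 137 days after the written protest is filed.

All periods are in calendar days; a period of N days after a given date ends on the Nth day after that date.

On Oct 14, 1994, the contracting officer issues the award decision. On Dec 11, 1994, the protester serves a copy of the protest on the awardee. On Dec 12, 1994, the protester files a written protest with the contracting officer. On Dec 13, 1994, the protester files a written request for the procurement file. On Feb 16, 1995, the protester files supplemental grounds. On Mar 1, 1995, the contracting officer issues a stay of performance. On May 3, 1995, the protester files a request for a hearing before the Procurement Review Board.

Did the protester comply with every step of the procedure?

Step 1 — counting 59 days from Oct 14, 1994 (when the award decision is issued) gives a deadline of Dec 12, 1994; completed Dec 11, 1994, before the deadline.
Step 2 — counting 31 days from Dec 11, 1994 (when the protest is served on the awardee) gives a deadline of Jan 11, 1995; done Dec 12, 1994 — timely.
Step 3 — counting 111 days from Dec 11, 1994 (when the protest is served on the awardee) gives a deadline of Apr 1, 1995; done Dec 13, 1994 — timely.
Step 4 — 13 and 43 days from Jan 5, 1995 (end of the 23-day review period, which began when the procurement file is requested on Dec 13, 1994) are Jan 18, 1995 and Feb 17, 1995 respectively; Feb 16, 1995 falls inside that range.
Step 5 — counting 137 days from Dec 12, 1994 (when the written protest is filed) gives a deadline of Apr 28, 1995; done May 3, 1995 — 5 days late.

No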